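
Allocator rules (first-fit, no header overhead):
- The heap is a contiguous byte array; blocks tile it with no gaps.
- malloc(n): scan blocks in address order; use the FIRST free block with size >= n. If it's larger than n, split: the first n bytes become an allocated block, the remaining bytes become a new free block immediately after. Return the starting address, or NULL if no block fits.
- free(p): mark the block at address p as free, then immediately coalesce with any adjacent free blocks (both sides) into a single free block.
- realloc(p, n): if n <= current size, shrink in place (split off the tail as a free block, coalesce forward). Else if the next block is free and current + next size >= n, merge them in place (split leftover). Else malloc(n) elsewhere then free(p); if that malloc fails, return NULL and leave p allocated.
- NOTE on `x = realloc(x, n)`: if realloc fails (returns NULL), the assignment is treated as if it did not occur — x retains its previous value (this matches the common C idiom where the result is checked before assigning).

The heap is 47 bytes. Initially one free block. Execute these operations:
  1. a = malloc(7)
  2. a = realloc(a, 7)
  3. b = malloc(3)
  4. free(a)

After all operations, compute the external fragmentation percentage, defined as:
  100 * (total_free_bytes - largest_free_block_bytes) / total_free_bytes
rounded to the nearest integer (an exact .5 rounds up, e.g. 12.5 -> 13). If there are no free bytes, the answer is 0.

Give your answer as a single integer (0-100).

Op 1: a = malloc(7) -> a = 0; heap: [0-6 ALLOC][7-46 FREE]
Op 2: a = realloc(a, 7) -> a = 0; heap: [0-6 ALLOC][7-46 FREE]
Op 3: b = malloc(3) -> b = 7; heap: [0-6 ALLOC][7-9 ALLOC][10-46 FREE]
Op 4: free(a) -> (freed a); heap: [0-6 FREE][7-9 ALLOC][10-46 FREE]
Free blocks: [7 37] total_free=44 largest=37 -> 100*(44-37)/44 = 700/44 ≈ 15.909 -> rounds to 16

Answer: 16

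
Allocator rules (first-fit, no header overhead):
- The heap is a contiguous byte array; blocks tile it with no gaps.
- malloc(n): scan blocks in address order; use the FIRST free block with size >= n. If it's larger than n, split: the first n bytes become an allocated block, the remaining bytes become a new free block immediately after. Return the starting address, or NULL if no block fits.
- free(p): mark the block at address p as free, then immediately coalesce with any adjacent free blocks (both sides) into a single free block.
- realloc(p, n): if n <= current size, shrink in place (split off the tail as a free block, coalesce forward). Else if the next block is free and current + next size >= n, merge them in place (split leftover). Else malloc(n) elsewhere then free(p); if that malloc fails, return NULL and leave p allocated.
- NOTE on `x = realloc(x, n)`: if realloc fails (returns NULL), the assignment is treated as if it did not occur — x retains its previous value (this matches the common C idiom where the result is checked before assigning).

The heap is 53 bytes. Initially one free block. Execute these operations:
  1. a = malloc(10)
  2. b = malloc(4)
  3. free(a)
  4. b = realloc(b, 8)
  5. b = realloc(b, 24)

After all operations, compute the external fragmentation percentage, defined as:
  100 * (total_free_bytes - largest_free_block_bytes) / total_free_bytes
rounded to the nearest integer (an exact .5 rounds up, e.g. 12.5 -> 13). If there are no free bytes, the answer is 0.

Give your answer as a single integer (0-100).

Answer: 34

Derivation:
Op 1: a = malloc(10) -> a = 0; heap: [0-9 ALLOC][10-52 FREE]
Op 2: b = malloc(4) -> b = 10; heap: [0-9 ALLOC][10-13 ALLOC][14-52 FREE]
Op 3: free(a) -> (freed a); heap: [0-9 FREE][10-13 ALLOC][14-52 FREE]
Op 4: b = realloc(b, 8) -> b = 10; heap: [0-9 FREE][10-17 ALLOC][18-52 FREE]
Op 5: b = realloc(b, 24) -> b = 10; heap: [0-9 FREE][10-33 ALLOC][34-52 FREE]
Free blocks: [10 19] total_free=29 largest=19 -> 100*(29-19)/29 = 1000/29 ≈ 34.483 -> rounds to 34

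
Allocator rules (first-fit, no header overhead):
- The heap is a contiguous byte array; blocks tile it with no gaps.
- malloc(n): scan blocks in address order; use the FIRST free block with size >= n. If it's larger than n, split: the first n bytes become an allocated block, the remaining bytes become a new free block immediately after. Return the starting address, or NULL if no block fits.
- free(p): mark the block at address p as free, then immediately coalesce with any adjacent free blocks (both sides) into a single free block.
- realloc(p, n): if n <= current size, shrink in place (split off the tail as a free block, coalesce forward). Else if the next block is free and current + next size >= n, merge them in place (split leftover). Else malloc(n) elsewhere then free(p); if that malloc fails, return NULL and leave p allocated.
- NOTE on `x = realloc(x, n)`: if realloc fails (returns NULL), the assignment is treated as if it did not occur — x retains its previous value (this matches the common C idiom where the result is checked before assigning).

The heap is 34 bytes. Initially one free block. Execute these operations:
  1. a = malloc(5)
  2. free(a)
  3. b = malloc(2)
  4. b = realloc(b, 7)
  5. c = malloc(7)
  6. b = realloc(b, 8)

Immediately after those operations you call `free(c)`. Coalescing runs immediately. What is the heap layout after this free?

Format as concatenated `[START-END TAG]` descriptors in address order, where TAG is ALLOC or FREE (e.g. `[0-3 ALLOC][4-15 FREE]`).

Answer: [0-13 FREE][14-21 ALLOC][22-33 FREE]

Derivation:
Op 1: a = malloc(5) -> a = 0; heap: [0-4 ALLOC][5-33 FREE]
Op 2: free(a) -> (freed a); heap: [0-33 FREE]
Op 3: b = malloc(2) -> b = 0; heap: [0-1 ALLOC][2-33 FREE]
Op 4: b = realloc(b, 7) -> b = 0; heap: [0-6 ALLOC][7-33 FREE]
Op 5: c = malloc(7) -> c = 7; heap: [0-6 ALLOC][7-13 ALLOC][14-33 FREE]
Op 6: b = realloc(b, 8) -> b = 14; heap: [0-6 FREE][7-13 ALLOC][14-21 ALLOC][22-33 FREE]
free(c): c = 7 -> block [7-13 ALLOC]; mark free, coalesce with adjacent free neighbors -> [0-13 FREE][14-21 ALLOC][22-33 FREE]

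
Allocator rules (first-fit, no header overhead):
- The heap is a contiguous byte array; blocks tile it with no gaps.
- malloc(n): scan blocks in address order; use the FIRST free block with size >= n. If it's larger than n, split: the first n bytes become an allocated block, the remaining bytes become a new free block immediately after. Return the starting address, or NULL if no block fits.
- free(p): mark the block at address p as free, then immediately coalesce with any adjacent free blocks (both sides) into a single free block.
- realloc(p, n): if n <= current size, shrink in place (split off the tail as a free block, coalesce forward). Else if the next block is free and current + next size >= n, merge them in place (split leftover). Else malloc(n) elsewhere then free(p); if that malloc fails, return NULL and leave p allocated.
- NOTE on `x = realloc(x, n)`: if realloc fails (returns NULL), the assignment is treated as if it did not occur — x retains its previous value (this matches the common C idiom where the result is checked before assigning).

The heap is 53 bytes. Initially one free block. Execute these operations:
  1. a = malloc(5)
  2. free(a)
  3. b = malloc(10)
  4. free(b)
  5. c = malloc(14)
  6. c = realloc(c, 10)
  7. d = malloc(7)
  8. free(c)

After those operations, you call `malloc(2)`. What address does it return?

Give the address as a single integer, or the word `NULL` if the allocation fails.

Answer: 0

Derivation:
Op 1: a = malloc(5) -> a = 0; heap: [0-4 ALLOC][5-52 FREE]
Op 2: free(a) -> (freed a); heap: [0-52 FREE]
Op 3: b = malloc(10) -> b = 0; heap: [0-9 ALLOC][10-52 FREE]
Op 4: free(b) -> (freed b); heap: [0-52 FREE]
Op 5: c = malloc(14) -> c = 0; heap: [0-13 ALLOC][14-52 FREE]
Op 6: c = realloc(c, 10) -> c = 0; heap: [0-9 ALLOC][10-52 FREE]
Op 7: d = malloc(7) -> d = 10; heap: [0-9 ALLOC][10-16 ALLOC][17-52 FREE]
Op 8: free(c) -> (freed c); heap: [0-9 FREE][10-16 ALLOC][17-52 FREE]
malloc(2): first-fit scan over [0-9 FREE][10-16 ALLOC][17-52 FREE] -> 0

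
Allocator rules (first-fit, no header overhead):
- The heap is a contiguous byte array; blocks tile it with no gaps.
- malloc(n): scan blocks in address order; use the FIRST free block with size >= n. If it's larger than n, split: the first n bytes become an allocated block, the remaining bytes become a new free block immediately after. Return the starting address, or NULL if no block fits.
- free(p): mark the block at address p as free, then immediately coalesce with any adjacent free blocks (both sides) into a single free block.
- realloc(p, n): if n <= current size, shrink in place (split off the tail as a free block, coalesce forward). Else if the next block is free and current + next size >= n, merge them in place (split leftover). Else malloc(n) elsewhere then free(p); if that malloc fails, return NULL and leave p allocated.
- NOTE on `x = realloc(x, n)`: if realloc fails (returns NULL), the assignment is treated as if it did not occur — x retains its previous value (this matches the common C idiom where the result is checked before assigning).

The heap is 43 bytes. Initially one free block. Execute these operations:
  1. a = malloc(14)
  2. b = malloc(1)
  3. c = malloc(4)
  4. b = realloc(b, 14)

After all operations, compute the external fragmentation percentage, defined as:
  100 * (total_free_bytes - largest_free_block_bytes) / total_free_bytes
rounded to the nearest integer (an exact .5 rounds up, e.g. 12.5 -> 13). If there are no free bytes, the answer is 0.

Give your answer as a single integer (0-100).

Op 1: a = malloc(14) -> a = 0; heap: [0-13 ALLOC][14-42 FREE]
Op 2: b = malloc(1) -> b = 14; heap: [0-13 ALLOC][14-14 ALLOC][15-42 FREE]
Op 3: c = malloc(4) -> c = 15; heap: [0-13 ALLOC][14-14 ALLOC][15-18 ALLOC][19-42 FREE]
Op 4: b = realloc(b, 14) -> b = 19; heap: [0-13 ALLOC][14-14 FREE][15-18 ALLOC][19-32 ALLOC][33-42 FREE]
Free blocks: [1 10] total_free=11 largest=10 -> 100*(11-10)/11 = 100/11 ≈ 9.091 -> rounds to 9

Answer: 9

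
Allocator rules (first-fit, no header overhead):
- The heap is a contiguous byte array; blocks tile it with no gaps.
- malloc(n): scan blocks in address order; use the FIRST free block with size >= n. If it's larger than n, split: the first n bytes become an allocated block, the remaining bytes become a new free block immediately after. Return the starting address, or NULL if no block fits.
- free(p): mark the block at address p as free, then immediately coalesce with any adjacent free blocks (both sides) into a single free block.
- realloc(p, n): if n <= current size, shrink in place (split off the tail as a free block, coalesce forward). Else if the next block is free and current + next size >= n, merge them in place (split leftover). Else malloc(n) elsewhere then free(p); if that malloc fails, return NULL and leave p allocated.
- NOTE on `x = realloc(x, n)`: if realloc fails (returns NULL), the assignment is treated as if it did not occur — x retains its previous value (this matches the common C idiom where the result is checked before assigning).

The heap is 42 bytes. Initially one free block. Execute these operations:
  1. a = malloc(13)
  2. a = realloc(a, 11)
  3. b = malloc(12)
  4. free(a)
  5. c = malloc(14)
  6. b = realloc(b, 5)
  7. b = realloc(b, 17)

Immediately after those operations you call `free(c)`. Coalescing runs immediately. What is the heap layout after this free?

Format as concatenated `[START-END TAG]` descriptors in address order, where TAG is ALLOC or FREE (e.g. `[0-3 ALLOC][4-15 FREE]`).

Answer: [0-10 FREE][11-15 ALLOC][16-41 FREE]

Derivation:
Op 1: a = malloc(13) -> a = 0; heap: [0-12 ALLOC][13-41 FREE]
Op 2: a = realloc(a, 11) -> a = 0; heap: [0-10 ALLOC][11-41 FREE]
Op 3: b = malloc(12) -> b = 11; heap: [0-10 ALLOC][11-22 ALLOC][23-41 FREE]
Op 4: free(a) -> (freed a); heap: [0-10 FREE][11-22 ALLOC][23-41 FREE]
Op 5: c = malloc(14) -> c = 23; heap: [0-10 FREE][11-22 ALLOC][23-36 ALLOC][37-41 FREE]
Op 6: b = realloc(b, 5) -> b = 11; heap: [0-10 FREE][11-15 ALLOC][16-22 FREE][23-36 ALLOC][37-41 FREE]
Op 7: b = realloc(b, 17) -> NULL (b unchanged); heap: [0-10 FREE][11-15 ALLOC][16-22 FREE][23-36 ALLOC][37-41 FREE]
free(c): c = 23 -> block [23-36 ALLOC]; mark free, coalesce with adjacent free neighbors -> [0-10 FREE][11-15 ALLOC][16-41 FREE]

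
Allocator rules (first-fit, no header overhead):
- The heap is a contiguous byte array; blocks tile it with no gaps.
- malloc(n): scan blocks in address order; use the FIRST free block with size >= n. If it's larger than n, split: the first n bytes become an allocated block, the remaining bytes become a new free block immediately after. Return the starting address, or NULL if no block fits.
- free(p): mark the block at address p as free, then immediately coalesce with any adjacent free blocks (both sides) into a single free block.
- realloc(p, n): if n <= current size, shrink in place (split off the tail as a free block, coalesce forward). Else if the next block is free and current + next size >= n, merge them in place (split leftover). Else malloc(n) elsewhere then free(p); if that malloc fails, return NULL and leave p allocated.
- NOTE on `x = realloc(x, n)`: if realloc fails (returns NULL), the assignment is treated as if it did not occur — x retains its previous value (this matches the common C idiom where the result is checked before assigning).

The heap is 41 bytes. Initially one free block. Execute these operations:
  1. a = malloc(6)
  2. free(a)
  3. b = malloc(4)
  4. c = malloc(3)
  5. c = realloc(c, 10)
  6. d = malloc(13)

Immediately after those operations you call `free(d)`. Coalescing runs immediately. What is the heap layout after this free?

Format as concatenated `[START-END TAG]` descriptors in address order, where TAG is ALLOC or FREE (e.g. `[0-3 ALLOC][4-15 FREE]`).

Op 1: a = malloc(6) -> a = 0; heap: [0-5 ALLOC][6-40 FREE]
Op 2: free(a) -> (freed a); heap: [0-40 FREE]
Op 3: b = malloc(4) -> b = 0; heap: [0-3 ALLOC][4-40 FREE]
Op 4: c = malloc(3) -> c = 4; heap: [0-3 ALLOC][4-6 ALLOC][7-40 FREE]
Op 5: c = realloc(c, 10) -> c = 4; heap: [0-3 ALLOC][4-13 ALLOC][14-40 FREE]
Op 6: d = malloc(13) -> d = 14; heap: [0-3 ALLOC][4-13 ALLOC][14-26 ALLOC][27-40 FREE]
free(d): d = 14 -> block [14-26 ALLOC]; mark free, coalesce with adjacent free neighbors -> [0-3 ALLOC][4-13 ALLOC][14-40 FREE]

Answer: [0-3 ALLOC][4-13 ALLOC][14-40 FREE]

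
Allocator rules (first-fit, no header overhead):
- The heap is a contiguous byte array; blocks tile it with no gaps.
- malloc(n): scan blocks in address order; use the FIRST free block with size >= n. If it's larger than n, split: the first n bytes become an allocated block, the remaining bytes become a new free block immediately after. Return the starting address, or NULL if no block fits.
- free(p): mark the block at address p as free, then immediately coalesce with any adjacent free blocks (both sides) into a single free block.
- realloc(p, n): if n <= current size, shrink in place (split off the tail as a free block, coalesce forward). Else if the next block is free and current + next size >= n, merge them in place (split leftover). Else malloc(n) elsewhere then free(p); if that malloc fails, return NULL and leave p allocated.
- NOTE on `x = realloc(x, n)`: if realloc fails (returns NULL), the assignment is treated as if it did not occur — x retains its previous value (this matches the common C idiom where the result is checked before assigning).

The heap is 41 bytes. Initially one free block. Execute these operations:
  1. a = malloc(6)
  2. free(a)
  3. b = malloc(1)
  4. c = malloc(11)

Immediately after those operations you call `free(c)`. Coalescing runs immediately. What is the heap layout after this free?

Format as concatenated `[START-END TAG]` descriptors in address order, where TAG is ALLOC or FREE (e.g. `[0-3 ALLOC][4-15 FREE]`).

Op 1: a = malloc(6) -> a = 0; heap: [0-5 ALLOC][6-40 FREE]
Op 2: free(a) -> (freed a); heap: [0-40 FREE]
Op 3: b = malloc(1) -> b = 0; heap: [0-0 ALLOC][1-40 FREE]
Op 4: c = malloc(11) -> c = 1; heap: [0-0 ALLOC][1-11 ALLOC][12-40 FREE]
free(c): c = 1 -> block [1-11 ALLOC]; mark free, coalesce with adjacent free neighbors -> [0-0 ALLOC][1-40 FREE]

Answer: [0-0 ALLOC][1-40 FREE]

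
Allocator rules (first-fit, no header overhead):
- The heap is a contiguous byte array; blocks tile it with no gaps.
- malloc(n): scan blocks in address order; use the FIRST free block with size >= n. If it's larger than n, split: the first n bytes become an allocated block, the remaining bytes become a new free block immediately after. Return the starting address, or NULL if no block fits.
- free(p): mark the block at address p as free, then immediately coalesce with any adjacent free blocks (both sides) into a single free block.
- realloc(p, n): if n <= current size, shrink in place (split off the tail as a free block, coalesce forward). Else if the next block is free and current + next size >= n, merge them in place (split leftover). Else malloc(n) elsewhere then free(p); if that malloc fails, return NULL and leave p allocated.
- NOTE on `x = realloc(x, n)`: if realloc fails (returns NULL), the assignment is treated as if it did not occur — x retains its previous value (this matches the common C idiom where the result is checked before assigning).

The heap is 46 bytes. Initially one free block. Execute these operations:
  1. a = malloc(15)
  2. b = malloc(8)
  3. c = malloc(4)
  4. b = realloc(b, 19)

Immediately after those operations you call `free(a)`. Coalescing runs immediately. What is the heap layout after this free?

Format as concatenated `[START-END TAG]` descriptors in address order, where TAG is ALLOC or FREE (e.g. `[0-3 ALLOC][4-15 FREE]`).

Answer: [0-22 FREE][23-26 ALLOC][27-45 ALLOC]

Derivation:
Op 1: a = malloc(15) -> a = 0; heap: [0-14 ALLOC][15-45 FREE]
Op 2: b = malloc(8) -> b = 15; heap: [0-14 ALLOC][15-22 ALLOC][23-45 FREE]
Op 3: c = malloc(4) -> c = 23; heap: [0-14 ALLOC][15-22 ALLOC][23-26 ALLOC][27-45 FREE]
Op 4: b = realloc(b, 19) -> b = 27; heap: [0-14 ALLOC][15-22 FREE][23-26 ALLOC][27-45 ALLOC]
free(a): a = 0 -> block [0-14 ALLOC]; mark free, coalesce with adjacent free neighbors -> [0-22 FREE][23-26 ALLOC][27-45 ALLOC]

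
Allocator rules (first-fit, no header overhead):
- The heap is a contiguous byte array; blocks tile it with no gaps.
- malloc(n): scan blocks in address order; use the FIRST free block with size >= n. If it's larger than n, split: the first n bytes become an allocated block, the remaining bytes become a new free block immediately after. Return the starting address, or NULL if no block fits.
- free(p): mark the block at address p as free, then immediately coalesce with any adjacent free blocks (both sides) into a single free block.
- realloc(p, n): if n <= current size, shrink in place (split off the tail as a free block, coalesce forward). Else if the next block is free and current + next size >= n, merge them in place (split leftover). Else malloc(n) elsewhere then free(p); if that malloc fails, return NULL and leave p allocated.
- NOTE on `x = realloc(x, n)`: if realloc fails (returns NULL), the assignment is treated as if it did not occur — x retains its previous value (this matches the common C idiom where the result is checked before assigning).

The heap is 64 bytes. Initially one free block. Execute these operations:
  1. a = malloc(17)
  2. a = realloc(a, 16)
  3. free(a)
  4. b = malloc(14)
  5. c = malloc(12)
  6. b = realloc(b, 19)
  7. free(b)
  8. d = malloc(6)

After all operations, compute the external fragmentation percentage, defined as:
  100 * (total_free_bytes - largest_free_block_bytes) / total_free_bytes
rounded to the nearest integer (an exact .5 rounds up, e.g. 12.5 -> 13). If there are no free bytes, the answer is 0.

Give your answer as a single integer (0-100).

Answer: 17

Derivation:
Op 1: a = malloc(17) -> a = 0; heap: [0-16 ALLOC][17-63 FREE]
Op 2: a = realloc(a, 16) -> a = 0; heap: [0-15 ALLOC][16-63 FREE]
Op 3: free(a) -> (freed a); heap: [0-63 FREE]
Op 4: b = malloc(14) -> b = 0; heap: [0-13 ALLOC][14-63 FREE]
Op 5: c = malloc(12) -> c = 14; heap: [0-13 ALLOC][14-25 ALLOC][26-63 FREE]
Op 6: b = realloc(b, 19) -> b = 26; heap: [0-13 FREE][14-25 ALLOC][26-44 ALLOC][45-63 FREE]
Op 7: free(b) -> (freed b); heap: [0-13 FREE][14-25 ALLOC][26-63 FREE]
Op 8: d = malloc(6) -> d = 0; heap: [0-5 ALLOC][6-13 FREE][14-25 ALLOC][26-63 FREE]
Free blocks: [8 38] total_free=46 largest=38 -> 100*(46-38)/46 = 800/46 ≈ 17.391 -> rounds to 17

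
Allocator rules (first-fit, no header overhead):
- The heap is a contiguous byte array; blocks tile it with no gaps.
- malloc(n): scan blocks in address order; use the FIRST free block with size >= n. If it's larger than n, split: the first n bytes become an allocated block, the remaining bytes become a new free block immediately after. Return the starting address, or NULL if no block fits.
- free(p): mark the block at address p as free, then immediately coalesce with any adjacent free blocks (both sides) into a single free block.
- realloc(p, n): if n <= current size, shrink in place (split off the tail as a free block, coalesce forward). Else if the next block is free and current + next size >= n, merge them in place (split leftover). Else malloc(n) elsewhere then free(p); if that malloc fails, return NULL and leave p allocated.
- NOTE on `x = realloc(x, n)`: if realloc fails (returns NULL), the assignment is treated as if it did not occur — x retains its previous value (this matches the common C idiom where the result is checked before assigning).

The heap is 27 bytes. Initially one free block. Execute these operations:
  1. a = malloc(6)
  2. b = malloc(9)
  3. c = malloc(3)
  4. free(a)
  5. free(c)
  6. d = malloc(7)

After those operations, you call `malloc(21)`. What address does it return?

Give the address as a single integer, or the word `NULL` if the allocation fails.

Op 1: a = malloc(6) -> a = 0; heap: [0-5 ALLOC][6-26 FREE]
Op 2: b = malloc(9) -> b = 6; heap: [0-5 ALLOC][6-14 ALLOC][15-26 FREE]
Op 3: c = malloc(3) -> c = 15; heap: [0-5 ALLOC][6-14 ALLOC][15-17 ALLOC][18-26 FREE]
Op 4: free(a) -> (freed a); heap: [0-5 FREE][6-14 ALLOC][15-17 ALLOC][18-26 FREE]
Op 5: free(c) -> (freed c); heap: [0-5 FREE][6-14 ALLOC][15-26 FREE]
Op 6: d = malloc(7) -> d = 15; heap: [0-5 FREE][6-14 ALLOC][15-21 ALLOC][22-26 FREE]
malloc(21): first-fit scan over [0-5 FREE][6-14 ALLOC][15-21 ALLOC][22-26 FREE] -> NULL

Answer: NULL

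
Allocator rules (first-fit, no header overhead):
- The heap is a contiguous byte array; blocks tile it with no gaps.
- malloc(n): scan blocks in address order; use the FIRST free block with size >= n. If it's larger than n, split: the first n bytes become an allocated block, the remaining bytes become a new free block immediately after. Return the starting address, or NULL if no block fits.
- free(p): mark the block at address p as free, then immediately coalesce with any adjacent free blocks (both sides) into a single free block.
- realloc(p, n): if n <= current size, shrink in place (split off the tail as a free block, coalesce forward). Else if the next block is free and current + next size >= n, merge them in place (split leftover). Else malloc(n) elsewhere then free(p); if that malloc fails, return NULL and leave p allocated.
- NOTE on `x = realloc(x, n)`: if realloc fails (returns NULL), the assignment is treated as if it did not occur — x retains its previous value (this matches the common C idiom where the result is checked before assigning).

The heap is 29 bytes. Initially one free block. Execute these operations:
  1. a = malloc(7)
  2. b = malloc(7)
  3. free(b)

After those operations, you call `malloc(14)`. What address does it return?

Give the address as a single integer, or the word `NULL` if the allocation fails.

Answer: 7

Derivation:
Op 1: a = malloc(7) -> a = 0; heap: [0-6 ALLOC][7-28 FREE]
Op 2: b = malloc(7) -> b = 7; heap: [0-6 ALLOC][7-13 ALLOC][14-28 FREE]
Op 3: free(b) -> (freed b); heap: [0-6 ALLOC][7-28 FREE]
malloc(14): first-fit scan over [0-6 ALLOC][7-28 FREE] -> 7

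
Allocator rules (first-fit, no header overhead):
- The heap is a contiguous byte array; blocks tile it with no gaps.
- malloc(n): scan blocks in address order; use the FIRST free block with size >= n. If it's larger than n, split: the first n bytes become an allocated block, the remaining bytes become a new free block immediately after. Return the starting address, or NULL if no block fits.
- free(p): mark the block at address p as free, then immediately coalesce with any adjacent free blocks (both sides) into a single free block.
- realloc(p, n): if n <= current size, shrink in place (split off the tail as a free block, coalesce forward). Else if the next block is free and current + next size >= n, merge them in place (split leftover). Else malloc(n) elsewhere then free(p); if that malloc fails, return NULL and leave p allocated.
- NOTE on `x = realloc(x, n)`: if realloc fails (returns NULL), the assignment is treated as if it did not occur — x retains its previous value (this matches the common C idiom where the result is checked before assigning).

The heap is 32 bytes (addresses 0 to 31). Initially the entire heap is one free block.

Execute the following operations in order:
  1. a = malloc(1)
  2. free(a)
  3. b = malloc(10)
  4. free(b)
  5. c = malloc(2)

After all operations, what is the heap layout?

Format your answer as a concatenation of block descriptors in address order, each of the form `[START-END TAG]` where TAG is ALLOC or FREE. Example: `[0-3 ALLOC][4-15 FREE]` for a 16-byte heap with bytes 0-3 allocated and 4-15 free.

Answer: [0-1 ALLOC][2-31 FREE]

Derivation:
Op 1: a = malloc(1) -> a = 0; heap: [0-0 ALLOC][1-31 FREE]
Op 2: free(a) -> (freed a); heap: [0-31 FREE]
Op 3: b = malloc(10) -> b = 0; heap: [0-9 ALLOC][10-31 FREE]
Op 4: free(b) -> (freed b); heap: [0-31 FREE]
Op 5: c = malloc(2) -> c = 0; heap: [0-1 ALLOC][2-31 FREE]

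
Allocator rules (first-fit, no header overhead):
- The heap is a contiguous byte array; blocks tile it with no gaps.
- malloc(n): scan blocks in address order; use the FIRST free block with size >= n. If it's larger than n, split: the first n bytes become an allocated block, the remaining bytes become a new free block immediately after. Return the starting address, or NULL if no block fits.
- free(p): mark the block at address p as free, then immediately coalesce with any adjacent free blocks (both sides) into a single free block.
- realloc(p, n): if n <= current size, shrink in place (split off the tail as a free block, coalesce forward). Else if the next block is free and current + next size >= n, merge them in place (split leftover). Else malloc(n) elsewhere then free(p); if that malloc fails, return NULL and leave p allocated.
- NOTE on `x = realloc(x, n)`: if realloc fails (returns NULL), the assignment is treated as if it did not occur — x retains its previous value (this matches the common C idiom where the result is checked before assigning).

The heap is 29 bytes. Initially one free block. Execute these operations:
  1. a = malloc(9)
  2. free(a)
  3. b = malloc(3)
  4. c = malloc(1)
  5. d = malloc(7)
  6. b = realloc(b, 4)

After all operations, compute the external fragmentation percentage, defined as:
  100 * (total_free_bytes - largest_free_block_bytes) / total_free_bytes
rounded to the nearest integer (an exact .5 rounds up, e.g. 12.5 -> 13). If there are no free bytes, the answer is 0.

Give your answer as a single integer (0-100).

Answer: 18

Derivation:
Op 1: a = malloc(9) -> a = 0; heap: [0-8 ALLOC][9-28 FREE]
Op 2: free(a) -> (freed a); heap: [0-28 FREE]
Op 3: b = malloc(3) -> b = 0; heap: [0-2 ALLOC][3-28 FREE]
Op 4: c = malloc(1) -> c = 3; heap: [0-2 ALLOC][3-3 ALLOC][4-28 FREE]
Op 5: d = malloc(7) -> d = 4; heap: [0-2 ALLOC][3-3 ALLOC][4-10 ALLOC][11-28 FREE]
Op 6: b = realloc(b, 4) -> b = 11; heap: [0-2 FREE][3-3 ALLOC][4-10 ALLOC][11-14 ALLOC][15-28 FREE]
Free blocks: [3 14] total_free=17 largest=14 -> 100*(17-14)/17 = 300/17 ≈ 17.647 -> rounds to 18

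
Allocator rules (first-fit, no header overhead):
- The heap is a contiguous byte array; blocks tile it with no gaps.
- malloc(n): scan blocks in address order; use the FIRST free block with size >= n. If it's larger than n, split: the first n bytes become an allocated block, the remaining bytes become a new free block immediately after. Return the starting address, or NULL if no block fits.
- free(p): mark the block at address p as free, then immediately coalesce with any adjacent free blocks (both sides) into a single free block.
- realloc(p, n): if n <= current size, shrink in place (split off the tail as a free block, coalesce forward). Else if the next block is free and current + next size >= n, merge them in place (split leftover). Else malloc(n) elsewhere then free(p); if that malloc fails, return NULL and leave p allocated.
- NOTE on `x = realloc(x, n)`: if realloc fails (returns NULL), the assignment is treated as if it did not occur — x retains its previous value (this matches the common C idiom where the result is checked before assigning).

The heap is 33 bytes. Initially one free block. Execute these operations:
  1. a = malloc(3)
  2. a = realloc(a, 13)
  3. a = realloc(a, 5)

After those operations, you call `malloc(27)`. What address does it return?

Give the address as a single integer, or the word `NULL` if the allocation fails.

Answer: 5

Derivation:
Op 1: a = malloc(3) -> a = 0; heap: [0-2 ALLOC][3-32 FREE]
Op 2: a = realloc(a, 13) -> a = 0; heap: [0-12 ALLOC][13-32 FREE]
Op 3: a = realloc(a, 5) -> a = 0; heap: [0-4 ALLOC][5-32 FREE]
malloc(27): first-fit scan over [0-4 ALLOC][5-32 FREE] -> 5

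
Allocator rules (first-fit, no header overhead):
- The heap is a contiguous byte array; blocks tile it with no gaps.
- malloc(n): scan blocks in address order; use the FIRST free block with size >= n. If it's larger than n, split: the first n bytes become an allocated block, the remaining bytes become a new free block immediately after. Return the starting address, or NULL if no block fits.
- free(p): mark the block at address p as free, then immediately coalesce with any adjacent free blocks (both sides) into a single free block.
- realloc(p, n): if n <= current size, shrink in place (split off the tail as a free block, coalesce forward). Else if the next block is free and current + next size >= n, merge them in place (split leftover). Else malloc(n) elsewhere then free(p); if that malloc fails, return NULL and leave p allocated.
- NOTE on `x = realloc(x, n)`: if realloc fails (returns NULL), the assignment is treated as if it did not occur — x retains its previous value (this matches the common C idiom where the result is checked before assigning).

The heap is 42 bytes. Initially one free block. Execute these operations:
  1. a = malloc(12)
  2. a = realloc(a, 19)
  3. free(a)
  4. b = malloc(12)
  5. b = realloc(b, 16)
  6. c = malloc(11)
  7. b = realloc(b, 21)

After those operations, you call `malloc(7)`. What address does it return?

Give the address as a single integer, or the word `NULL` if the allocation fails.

Answer: 27

Derivation:
Op 1: a = malloc(12) -> a = 0; heap: [0-11 ALLOC][12-41 FREE]
Op 2: a = realloc(a, 19) -> a = 0; heap: [0-18 ALLOC][19-41 FREE]
Op 3: free(a) -> (freed a); heap: [0-41 FREE]
Op 4: b = malloc(12) -> b = 0; heap: [0-11 ALLOC][12-41 FREE]
Op 5: b = realloc(b, 16) -> b = 0; heap: [0-15 ALLOC][16-41 FREE]
Op 6: c = malloc(11) -> c = 16; heap: [0-15 ALLOC][16-26 ALLOC][27-41 FREE]
Op 7: b = realloc(b, 21) -> NULL (b unchanged); heap: [0-15 ALLOC][16-26 ALLOC][27-41 FREE]
malloc(7): first-fit scan over [0-15 ALLOC][16-26 ALLOC][27-41 FREE] -> 27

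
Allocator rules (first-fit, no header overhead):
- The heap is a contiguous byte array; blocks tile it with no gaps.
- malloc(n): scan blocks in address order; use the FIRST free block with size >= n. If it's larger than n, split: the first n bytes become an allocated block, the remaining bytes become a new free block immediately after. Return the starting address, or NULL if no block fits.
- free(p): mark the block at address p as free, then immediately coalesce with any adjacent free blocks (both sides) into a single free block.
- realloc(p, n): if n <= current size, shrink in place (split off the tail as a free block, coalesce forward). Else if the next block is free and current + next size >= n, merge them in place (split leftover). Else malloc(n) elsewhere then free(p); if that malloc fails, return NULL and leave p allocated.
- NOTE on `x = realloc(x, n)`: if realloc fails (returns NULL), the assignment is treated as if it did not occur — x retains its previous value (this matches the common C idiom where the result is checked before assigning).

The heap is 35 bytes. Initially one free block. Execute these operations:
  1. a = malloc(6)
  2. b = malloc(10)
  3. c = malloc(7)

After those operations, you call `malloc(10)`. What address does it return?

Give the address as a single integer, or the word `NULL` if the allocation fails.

Answer: 23

Derivation:
Op 1: a = malloc(6) -> a = 0; heap: [0-5 ALLOC][6-34 FREE]
Op 2: b = malloc(10) -> b = 6; heap: [0-5 ALLOC][6-15 ALLOC][16-34 FREE]
Op 3: c = malloc(7) -> c = 16; heap: [0-5 ALLOC][6-15 ALLOC][16-22 ALLOC][23-34 FREE]
malloc(10): first-fit scan over [0-5 ALLOC][6-15 ALLOC][16-22 ALLOC][23-34 FREE] -> 23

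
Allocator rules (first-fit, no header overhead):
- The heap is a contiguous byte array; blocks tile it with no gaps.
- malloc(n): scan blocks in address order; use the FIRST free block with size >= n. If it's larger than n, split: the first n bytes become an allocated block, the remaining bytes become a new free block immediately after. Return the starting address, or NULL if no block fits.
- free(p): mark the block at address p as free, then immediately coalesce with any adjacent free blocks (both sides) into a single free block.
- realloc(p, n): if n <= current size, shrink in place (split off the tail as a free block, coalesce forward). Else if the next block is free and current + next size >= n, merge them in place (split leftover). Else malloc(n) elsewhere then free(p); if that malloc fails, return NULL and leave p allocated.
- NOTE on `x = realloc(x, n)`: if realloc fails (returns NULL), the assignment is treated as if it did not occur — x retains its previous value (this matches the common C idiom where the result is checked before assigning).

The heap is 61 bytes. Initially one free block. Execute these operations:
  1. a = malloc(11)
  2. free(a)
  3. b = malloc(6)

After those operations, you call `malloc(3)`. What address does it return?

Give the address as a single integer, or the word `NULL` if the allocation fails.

Op 1: a = malloc(11) -> a = 0; heap: [0-10 ALLOC][11-60 FREE]
Op 2: free(a) -> (freed a); heap: [0-60 FREE]
Op 3: b = malloc(6) -> b = 0; heap: [0-5 ALLOC][6-60 FREE]
malloc(3): first-fit scan over [0-5 ALLOC][6-60 FREE] -> 6

Answer: 6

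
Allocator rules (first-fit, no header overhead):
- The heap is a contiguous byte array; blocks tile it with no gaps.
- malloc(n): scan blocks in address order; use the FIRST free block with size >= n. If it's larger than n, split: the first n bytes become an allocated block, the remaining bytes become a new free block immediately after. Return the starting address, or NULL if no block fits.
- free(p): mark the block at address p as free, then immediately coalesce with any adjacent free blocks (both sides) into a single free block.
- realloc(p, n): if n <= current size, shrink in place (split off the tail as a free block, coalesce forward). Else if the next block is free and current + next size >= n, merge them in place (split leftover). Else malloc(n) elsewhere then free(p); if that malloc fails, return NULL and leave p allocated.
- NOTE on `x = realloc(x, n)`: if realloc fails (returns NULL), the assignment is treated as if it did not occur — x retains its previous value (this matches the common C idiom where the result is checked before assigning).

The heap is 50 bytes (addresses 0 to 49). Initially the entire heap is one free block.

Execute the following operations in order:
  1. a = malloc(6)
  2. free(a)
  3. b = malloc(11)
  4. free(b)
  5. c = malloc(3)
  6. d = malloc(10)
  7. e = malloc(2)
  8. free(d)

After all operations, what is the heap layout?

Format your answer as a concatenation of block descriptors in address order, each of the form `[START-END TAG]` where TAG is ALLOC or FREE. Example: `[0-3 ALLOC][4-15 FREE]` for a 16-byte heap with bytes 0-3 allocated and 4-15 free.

Op 1: a = malloc(6) -> a = 0; heap: [0-5 ALLOC][6-49 FREE]
Op 2: free(a) -> (freed a); heap: [0-49 FREE]
Op 3: b = malloc(11) -> b = 0; heap: [0-10 ALLOC][11-49 FREE]
Op 4: free(b) -> (freed b); heap: [0-49 FREE]
Op 5: c = malloc(3) -> c = 0; heap: [0-2 ALLOC][3-49 FREE]
Op 6: d = malloc(10) -> d = 3; heap: [0-2 ALLOC][3-12 ALLOC][13-49 FREE]
Op 7: e = malloc(2) -> e = 13; heap: [0-2 ALLOC][3-12 ALLOC][13-14 ALLOC][15-49 FREE]
Op 8: free(d) -> (freed d); heap: [0-2 ALLOC][3-12 FREE][13-14 ALLOC][15-49 FREE]

Answer: [0-2 ALLOC][3-12 FREE][13-14 ALLOC][15-49 FREE]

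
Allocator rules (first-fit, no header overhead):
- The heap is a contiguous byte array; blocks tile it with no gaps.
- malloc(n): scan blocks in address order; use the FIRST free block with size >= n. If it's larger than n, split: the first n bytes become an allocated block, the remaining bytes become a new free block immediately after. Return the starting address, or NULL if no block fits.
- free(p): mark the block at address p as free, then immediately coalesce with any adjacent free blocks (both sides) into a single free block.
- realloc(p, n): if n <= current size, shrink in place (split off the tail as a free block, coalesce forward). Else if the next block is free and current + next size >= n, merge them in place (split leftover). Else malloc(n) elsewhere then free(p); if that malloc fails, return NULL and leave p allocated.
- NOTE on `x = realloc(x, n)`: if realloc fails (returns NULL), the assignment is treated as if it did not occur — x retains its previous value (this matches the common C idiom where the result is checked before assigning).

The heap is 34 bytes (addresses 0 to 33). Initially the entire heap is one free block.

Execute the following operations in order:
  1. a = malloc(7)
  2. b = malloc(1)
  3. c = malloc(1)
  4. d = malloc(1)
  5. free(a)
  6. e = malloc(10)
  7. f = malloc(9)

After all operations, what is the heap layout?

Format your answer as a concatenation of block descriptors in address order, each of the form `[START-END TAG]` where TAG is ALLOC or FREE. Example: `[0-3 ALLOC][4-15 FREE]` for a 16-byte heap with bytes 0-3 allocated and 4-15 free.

Op 1: a = malloc(7) -> a = 0; heap: [0-6 ALLOC][7-33 FREE]
Op 2: b = malloc(1) -> b = 7; heap: [0-6 ALLOC][7-7 ALLOC][8-33 FREE]
Op 3: c = malloc(1) -> c = 8; heap: [0-6 ALLOC][7-7 ALLOC][8-8 ALLOC][9-33 FREE]
Op 4: d = malloc(1) -> d = 9; heap: [0-6 ALLOC][7-7 ALLOC][8-8 ALLOC][9-9 ALLOC][10-33 FREE]
Op 5: free(a) -> (freed a); heap: [0-6 FREE][7-7 ALLOC][8-8 ALLOC][9-9 ALLOC][10-33 FREE]
Op 6: e = malloc(10) -> e = 10; heap: [0-6 FREE][7-7 ALLOC][8-8 ALLOC][9-9 ALLOC][10-19 ALLOC][20-33 FREE]
Op 7: f = malloc(9) -> f = 20; heap: [0-6 FREE][7-7 ALLOC][8-8 ALLOC][9-9 ALLOC][10-19 ALLOC][20-28 ALLOC][29-33 FREE]

Answer: [0-6 FREE][7-7 ALLOC][8-8 ALLOC][9-9 ALLOC][10-19 ALLOC][20-28 ALLOC][29-33 FREE]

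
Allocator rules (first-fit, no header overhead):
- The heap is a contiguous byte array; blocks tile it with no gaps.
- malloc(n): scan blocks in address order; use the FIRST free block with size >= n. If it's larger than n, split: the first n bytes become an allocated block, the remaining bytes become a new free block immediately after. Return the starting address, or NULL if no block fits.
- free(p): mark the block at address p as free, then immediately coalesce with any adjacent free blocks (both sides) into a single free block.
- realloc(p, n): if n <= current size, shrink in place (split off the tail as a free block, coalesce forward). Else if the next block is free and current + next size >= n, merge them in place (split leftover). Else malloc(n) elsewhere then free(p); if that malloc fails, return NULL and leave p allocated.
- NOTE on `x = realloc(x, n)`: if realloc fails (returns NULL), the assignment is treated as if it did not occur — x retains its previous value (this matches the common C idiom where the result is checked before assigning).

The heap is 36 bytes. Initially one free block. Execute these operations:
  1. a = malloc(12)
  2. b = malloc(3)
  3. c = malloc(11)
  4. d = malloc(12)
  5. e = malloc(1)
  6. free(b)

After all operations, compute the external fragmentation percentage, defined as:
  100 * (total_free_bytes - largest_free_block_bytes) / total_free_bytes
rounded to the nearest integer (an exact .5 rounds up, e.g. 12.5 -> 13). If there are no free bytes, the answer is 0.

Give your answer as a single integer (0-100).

Op 1: a = malloc(12) -> a = 0; heap: [0-11 ALLOC][12-35 FREE]
Op 2: b = malloc(3) -> b = 12; heap: [0-11 ALLOC][12-14 ALLOC][15-35 FREE]
Op 3: c = malloc(11) -> c = 15; heap: [0-11 ALLOC][12-14 ALLOC][15-25 ALLOC][26-35 FREE]
Op 4: d = malloc(12) -> d = NULL; heap: [0-11 ALLOC][12-14 ALLOC][15-25 ALLOC][26-35 FREE]
Op 5: e = malloc(1) -> e = 26; heap: [0-11 ALLOC][12-14 ALLOC][15-25 ALLOC][26-26 ALLOC][27-35 FREE]
Op 6: free(b) -> (freed b); heap: [0-11 ALLOC][12-14 FREE][15-25 ALLOC][26-26 ALLOC][27-35 FREE]
Free blocks: [3 9] total_free=12 largest=9 -> 100*(12-9)/12 = 300/12 = 25

Answer: 25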